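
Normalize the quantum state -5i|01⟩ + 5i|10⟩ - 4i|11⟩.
-0.6155i|01⟩ + 0.6155i|10⟩ - 0.4924i|11⟩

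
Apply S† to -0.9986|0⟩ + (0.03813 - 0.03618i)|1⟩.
-0.9986|0⟩ + (-0.03618 - 0.03813i)|1⟩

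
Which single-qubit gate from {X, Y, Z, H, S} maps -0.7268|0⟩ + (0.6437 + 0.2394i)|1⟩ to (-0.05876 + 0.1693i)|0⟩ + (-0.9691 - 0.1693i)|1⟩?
H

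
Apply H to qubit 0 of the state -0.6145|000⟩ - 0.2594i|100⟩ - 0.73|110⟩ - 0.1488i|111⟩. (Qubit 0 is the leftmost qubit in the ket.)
(-0.4345 - 0.1834i)|000⟩ - 0.5162|010⟩ - 0.1052i|011⟩ + (-0.4345 + 0.1834i)|100⟩ + 0.5162|110⟩ + 0.1052i|111⟩

H on qubit 0 mixes each pair of kets that differ only in qubit 0: amplitudes (a, b) of (|…0…⟩, |…1…⟩) become ((a + b)/√2, (a − b)/√2). Kets absent from the input have amplitude 0.
(|000⟩, |100⟩): (a, b) = (-0.6145, -0.2594i) → ((-0.4345 - 0.1834i), (-0.4345 + 0.1834i))
(|010⟩, |110⟩): (a, b) = (0, -0.73) → (-0.5162, 0.5162)
(|011⟩, |111⟩): (a, b) = (0, -0.1488i) → (-0.1052i, 0.1052i)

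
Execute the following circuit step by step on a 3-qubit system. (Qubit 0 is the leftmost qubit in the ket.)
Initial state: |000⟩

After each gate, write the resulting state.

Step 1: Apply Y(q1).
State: i|010⟩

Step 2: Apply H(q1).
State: (1/√2)i|000⟩ - (1/√2)i|010⟩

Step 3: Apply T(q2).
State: (1/√2)i|000⟩ - (1/√2)i|010⟩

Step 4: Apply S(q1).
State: (1/√2)i|000⟩ + 1/√2|010⟩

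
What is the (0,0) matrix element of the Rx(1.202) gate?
0.8248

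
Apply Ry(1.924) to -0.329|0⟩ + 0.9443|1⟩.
-0.9628|0⟩ + 0.2701|1⟩

Ry(1.924) = [[cos(θ/2), −sin(θ/2)], [sin(θ/2), cos(θ/2)]]; θ = 1.924, cos(θ/2) ≈ 0.57188, sin(θ/2) ≈ 0.820337.
With a = amp(|0⟩) = -0.329 and b = amp(|1⟩) = 0.9443:
new amp(|0⟩) = (0.57188)·a + (-0.820337)·b = -0.9628
new amp(|1⟩) = (0.820337)·a + (0.57188)·b = 0.2701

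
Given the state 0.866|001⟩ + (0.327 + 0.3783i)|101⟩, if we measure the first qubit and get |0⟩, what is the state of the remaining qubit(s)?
|01⟩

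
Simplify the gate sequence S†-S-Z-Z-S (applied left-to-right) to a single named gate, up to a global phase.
S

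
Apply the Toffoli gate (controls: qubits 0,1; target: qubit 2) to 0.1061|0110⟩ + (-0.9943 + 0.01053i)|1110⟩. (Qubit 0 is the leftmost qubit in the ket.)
0.1061|0110⟩ + (-0.9943 + 0.01053i)|1100⟩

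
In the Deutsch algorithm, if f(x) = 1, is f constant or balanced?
Constant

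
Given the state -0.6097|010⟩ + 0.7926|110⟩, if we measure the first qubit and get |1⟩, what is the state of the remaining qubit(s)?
|10⟩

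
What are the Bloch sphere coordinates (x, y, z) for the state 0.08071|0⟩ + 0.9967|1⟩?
(0.1609, 0, -0.9869)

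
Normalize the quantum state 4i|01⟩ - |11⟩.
0.9701i|01⟩ - 0.2425|11⟩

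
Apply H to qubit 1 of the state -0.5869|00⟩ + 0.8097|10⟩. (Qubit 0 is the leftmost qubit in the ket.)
-0.415|00⟩ - 0.415|01⟩ + 0.5725|10⟩ + 0.5725|11⟩

H on qubit 1 mixes each pair of kets that differ only in qubit 1: amplitudes (a, b) of (|…0…⟩, |…1…⟩) become ((a + b)/√2, (a − b)/√2). Kets absent from the input have amplitude 0.
(|00⟩, |01⟩): (a, b) = (-0.5869, 0) → (-0.415, -0.415)
(|10⟩, |11⟩): (a, b) = (0.8097, 0) → (0.5725, 0.5725)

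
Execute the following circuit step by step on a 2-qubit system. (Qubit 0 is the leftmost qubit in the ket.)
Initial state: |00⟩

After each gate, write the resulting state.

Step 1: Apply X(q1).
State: |01⟩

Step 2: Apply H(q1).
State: 1/√2|00⟩ - 1/√2|01⟩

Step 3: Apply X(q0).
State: 1/√2|10⟩ - 1/√2|11⟩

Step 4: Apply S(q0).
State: (1/√2)i|10⟩ - (1/√2)i|11⟩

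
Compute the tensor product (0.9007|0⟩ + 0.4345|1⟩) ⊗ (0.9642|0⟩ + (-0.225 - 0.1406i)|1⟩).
0.8685|00⟩ + (-0.2027 - 0.1266i)|01⟩ + 0.4189|10⟩ + (-0.09776 - 0.06109i)|11⟩

amp(|b₁b₂…⟩) = product of the factor amplitudes for bits b₁, b₂, …; only kets whose every factor amplitude is nonzero survive.
|00⟩: (0.9007)(0.9642) = 0.8685
|01⟩: (0.9007)(-0.225 - 0.1406i) = (-0.2027 - 0.1266i)
|10⟩: (0.4345)(0.9642) = 0.4189
|11⟩: (0.4345)(-0.225 - 0.1406i) = (-0.09776 - 0.06109i)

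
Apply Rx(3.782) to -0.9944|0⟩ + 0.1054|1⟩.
(0.313 - 0.1i)|0⟩ + (-0.03318 + 0.9439i)|1⟩

Rx(3.782) = [[cos(θ/2), −i·sin(θ/2)], [−i·sin(θ/2), cos(θ/2)]]; θ = 3.782, cos(θ/2) ≈ -0.31476, sin(θ/2) ≈ 0.949171.
With a = amp(|0⟩) = -0.9944 and b = amp(|1⟩) = 0.1054:
new amp(|0⟩) = (-0.31476)·a + (-0.949171i)·b = (0.313 - 0.1i)
new amp(|1⟩) = (-0.949171i)·a + (-0.31476)·b = (-0.03318 + 0.9439i)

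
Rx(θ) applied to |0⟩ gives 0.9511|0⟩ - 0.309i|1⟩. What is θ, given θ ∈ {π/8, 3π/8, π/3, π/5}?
π/5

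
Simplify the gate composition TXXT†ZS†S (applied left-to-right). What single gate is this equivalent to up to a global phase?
Z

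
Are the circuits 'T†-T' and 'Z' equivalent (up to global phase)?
No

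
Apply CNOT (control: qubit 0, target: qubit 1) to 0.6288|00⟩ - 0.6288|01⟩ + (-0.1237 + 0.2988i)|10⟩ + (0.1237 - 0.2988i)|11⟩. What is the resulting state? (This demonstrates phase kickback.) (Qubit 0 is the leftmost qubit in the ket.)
0.6288|00⟩ - 0.6288|01⟩ + (0.1237 - 0.2988i)|10⟩ + (-0.1237 + 0.2988i)|11⟩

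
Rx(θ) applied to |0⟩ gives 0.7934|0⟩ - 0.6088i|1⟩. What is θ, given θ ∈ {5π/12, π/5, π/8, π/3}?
5π/12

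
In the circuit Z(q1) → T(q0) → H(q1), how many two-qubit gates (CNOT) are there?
0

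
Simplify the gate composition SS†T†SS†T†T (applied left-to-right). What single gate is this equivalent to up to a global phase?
T†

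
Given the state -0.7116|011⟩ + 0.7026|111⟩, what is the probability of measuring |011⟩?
0.5064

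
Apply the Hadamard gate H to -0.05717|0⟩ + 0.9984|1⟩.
0.6656|0⟩ - 0.7464|1⟩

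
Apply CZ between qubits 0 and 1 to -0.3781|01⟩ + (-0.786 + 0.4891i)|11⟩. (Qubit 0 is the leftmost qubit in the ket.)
-0.3781|01⟩ + (0.786 - 0.4891i)|11⟩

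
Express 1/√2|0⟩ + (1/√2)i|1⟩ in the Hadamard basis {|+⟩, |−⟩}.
(1/2 + (1/2)i)|+⟩ + (1/2 - (1/2)i)|−⟩

With |ψ⟩ = α|0⟩ + β|1⟩, the Hadamard-basis coefficients are ⟨+|ψ⟩ = (α + β)/√2 and ⟨−|ψ⟩ = (α − β)/√2.
Here α = 1/√2, β = (1/√2)i: (α + β)/√2 = (1/2 + (1/2)i), (α − β)/√2 = (1/2 - (1/2)i).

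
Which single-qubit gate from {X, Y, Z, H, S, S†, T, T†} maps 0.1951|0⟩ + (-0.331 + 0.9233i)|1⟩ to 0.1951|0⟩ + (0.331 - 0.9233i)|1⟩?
Z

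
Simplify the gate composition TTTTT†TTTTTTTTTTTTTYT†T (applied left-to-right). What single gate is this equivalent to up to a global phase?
Y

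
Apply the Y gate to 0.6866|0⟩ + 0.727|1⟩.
-0.727i|0⟩ + 0.6866i|1⟩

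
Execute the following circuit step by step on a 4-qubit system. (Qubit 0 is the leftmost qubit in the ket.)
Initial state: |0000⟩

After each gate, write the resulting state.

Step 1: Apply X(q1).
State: |0100⟩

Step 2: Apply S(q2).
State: |0100⟩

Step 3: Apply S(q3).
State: |0100⟩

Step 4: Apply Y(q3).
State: i|0101⟩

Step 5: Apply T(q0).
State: i|0101⟩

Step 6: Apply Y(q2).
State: -|0111⟩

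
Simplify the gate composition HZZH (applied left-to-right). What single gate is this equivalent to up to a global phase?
I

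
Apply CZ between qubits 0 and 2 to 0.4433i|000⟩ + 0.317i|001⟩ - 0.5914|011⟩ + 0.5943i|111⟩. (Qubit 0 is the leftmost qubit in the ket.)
0.4433i|000⟩ + 0.317i|001⟩ - 0.5914|011⟩ - 0.5943i|111⟩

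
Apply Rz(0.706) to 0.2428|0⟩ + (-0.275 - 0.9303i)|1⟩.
(0.2278 - 0.08394i)|0⟩ + (0.06357 - 0.968i)|1⟩

Rz(0.706) = [[e^(−iθ/2), 0], [0, e^(iθ/2)]] with e^(±iθ/2) = cos(θ/2) ± i·sin(θ/2); θ = 0.706, cos(θ/2) ≈ 0.93834, sin(θ/2) ≈ 0.345714.
With a = amp(|0⟩) = 0.2428 and b = amp(|1⟩) = (-0.275 - 0.9303i):
new amp(|0⟩) = (0.93834 - 0.345714i)·a = (0.2278 - 0.08394i)
new amp(|1⟩) = (0.93834 + 0.345714i)·b = (0.06357 - 0.968i)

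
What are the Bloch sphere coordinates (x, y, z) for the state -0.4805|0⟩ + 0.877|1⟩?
(-0.8428, 0, -0.5382)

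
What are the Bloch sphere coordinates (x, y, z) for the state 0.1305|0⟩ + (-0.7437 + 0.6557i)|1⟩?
(-0.1941, 0.1711, -0.966)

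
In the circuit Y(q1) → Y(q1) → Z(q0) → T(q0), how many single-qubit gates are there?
4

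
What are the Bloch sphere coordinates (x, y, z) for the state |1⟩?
(0, 0, -1)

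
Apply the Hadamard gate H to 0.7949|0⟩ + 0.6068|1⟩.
0.9912|0⟩ + 0.133|1⟩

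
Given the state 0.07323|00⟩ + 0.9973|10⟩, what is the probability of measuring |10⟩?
0.9946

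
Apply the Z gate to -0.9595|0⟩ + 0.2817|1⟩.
-0.9595|0⟩ - 0.2817|1⟩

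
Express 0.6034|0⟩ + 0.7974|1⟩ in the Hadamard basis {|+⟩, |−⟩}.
0.9905|+⟩ - 0.1372|−⟩

With |ψ⟩ = α|0⟩ + β|1⟩, the Hadamard-basis coefficients are ⟨+|ψ⟩ = (α + β)/√2 and ⟨−|ψ⟩ = (α − β)/√2.
Here α = 0.6034, β = 0.7974: (α + β)/√2 = 0.9905, (α − β)/√2 = -0.1372.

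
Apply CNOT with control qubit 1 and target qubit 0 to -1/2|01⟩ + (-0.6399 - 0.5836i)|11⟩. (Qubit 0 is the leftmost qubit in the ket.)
(-0.6399 - 0.5836i)|01⟩ - 1/2|11⟩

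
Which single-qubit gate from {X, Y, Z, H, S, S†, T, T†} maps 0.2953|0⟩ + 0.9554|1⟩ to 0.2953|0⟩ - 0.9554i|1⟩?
S†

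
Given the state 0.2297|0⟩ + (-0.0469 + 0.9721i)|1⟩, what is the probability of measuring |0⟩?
0.05276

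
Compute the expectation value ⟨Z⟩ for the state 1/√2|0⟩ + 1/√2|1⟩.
0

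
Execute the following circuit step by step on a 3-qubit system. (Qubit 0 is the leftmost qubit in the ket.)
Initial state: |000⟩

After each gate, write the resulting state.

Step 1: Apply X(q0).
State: |100⟩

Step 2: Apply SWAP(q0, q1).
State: |010⟩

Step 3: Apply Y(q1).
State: -i|000⟩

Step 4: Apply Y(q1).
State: |010⟩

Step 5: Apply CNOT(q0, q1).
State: |010⟩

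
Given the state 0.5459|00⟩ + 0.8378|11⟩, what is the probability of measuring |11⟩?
0.7019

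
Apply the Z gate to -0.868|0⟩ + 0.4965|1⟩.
-0.868|0⟩ - 0.4965|1⟩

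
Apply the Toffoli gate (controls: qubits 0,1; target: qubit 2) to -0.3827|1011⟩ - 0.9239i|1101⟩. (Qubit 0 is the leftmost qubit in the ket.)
-0.3827|1011⟩ - 0.9239i|1111⟩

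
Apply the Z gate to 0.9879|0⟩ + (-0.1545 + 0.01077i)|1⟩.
0.9879|0⟩ + (0.1545 - 0.01077i)|1⟩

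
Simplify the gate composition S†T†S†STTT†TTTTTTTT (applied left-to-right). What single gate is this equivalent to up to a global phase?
S†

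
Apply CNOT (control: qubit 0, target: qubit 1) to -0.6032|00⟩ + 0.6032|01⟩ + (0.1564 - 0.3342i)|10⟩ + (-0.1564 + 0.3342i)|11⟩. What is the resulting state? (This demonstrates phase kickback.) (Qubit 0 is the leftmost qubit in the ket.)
-0.6032|00⟩ + 0.6032|01⟩ + (-0.1564 + 0.3342i)|10⟩ + (0.1564 - 0.3342i)|11⟩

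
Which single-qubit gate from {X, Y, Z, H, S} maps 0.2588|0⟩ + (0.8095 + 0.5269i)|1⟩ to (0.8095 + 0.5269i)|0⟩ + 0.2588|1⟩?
X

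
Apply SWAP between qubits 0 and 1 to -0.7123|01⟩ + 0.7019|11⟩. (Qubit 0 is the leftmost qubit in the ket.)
-0.7123|10⟩ + 0.7019|11⟩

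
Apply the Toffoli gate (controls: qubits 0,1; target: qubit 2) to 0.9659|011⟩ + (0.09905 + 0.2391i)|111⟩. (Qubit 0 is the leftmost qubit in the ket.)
0.9659|011⟩ + (0.09905 + 0.2391i)|110⟩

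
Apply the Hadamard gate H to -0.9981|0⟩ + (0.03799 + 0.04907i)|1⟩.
(-0.6789 + 0.0347i)|0⟩ + (-0.7326 - 0.0347i)|1⟩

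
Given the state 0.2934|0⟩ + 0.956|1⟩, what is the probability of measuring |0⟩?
0.08608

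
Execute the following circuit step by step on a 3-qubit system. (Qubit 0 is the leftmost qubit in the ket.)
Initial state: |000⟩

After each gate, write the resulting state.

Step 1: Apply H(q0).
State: 1/√2|000⟩ + 1/√2|100⟩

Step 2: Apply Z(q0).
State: 1/√2|000⟩ - 1/√2|100⟩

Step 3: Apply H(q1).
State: 1/2|000⟩ + 1/2|010⟩ - 1/2|100⟩ - 1/2|110⟩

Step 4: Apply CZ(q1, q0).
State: 1/2|000⟩ + 1/2|010⟩ - 1/2|100⟩ + 1/2|110⟩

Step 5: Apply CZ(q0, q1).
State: 1/2|000⟩ + 1/2|010⟩ - 1/2|100⟩ - 1/2|110⟩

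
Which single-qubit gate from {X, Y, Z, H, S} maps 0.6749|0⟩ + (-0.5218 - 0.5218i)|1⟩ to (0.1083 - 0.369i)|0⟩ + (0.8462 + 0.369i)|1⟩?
H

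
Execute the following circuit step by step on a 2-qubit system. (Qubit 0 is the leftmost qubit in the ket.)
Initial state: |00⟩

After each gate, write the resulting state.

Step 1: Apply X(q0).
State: |10⟩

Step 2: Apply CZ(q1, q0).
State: |10⟩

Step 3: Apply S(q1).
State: |10⟩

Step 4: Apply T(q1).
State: |10⟩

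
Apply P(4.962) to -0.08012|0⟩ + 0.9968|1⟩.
-0.08012|0⟩ + (0.2462 - 0.9659i)|1⟩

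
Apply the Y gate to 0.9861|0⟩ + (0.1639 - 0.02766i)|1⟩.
(-0.02766 - 0.1639i)|0⟩ + 0.9861i|1⟩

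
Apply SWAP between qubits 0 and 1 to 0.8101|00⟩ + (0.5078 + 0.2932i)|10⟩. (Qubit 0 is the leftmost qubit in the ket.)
0.8101|00⟩ + (0.5078 + 0.2932i)|01⟩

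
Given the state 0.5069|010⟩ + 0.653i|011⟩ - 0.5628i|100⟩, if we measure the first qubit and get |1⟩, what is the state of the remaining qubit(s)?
-i|00⟩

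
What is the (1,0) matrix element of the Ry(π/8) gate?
0.1951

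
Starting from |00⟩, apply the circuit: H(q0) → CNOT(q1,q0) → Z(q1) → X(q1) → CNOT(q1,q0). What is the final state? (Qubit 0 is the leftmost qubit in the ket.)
1/√2|01⟩ + 1/√2|11⟩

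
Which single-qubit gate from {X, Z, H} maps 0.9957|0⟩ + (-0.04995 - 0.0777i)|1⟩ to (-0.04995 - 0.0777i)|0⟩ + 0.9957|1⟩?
X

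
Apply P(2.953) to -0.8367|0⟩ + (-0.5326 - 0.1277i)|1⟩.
-0.8367|0⟩ + (0.5471 + 0.02559i)|1⟩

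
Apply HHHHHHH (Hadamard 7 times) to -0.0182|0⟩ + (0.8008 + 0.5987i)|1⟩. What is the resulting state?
(0.5534 + 0.4233i)|0⟩ + (-0.5791 - 0.4233i)|1⟩

H² = I, so H^7 = H: a single Hadamard. With (a, b) = (-0.0182, (0.8008 + 0.5987i)), H gives ((a + b)/√2, (a − b)/√2) = ((0.5534 + 0.4233i), (-0.5791 - 0.4233i)).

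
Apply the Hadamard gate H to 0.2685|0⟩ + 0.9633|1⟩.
0.871|0⟩ - 0.4913|1⟩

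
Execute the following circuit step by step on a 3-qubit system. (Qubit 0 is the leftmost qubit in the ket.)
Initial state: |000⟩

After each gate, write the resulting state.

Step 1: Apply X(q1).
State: |010⟩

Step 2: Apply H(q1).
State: 1/√2|000⟩ - 1/√2|010⟩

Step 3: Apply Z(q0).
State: 1/√2|000⟩ - 1/√2|010⟩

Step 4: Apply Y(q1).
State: (1/√2)i|000⟩ + (1/√2)i|010⟩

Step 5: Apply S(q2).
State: (1/√2)i|000⟩ + (1/√2)i|010⟩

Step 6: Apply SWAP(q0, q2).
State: (1/√2)i|000⟩ + (1/√2)i|010⟩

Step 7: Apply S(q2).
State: (1/√2)i|000⟩ + (1/√2)i|010⟩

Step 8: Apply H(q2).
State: (1/2)i|000⟩ + (1/2)i|001⟩ + (1/2)i|010⟩ + (1/2)i|011⟩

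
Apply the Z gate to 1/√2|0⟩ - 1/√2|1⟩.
1/√2|0⟩ + 1/√2|1⟩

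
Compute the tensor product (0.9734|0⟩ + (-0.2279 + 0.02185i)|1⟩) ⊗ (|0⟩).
0.9734|00⟩ + (-0.2279 + 0.02185i)|10⟩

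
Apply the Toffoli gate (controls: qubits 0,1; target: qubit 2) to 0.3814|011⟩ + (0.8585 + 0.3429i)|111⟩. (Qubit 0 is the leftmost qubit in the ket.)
0.3814|011⟩ + (0.8585 + 0.3429i)|110⟩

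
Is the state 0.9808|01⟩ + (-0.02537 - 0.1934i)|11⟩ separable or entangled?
Separable

Writing the state as a|00⟩ + b|01⟩ + c|10⟩ + d|11⟩, it is a product state iff ad − bc = 0.
Here (a, b, c, d) = (0, 0.9808, 0, (-0.02537 - 0.1934i)): ad − bc = (0)(-0.02537 - 0.1934i) − (0.9808)(0) = 0, so the state is separable.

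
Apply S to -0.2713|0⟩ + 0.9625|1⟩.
-0.2713|0⟩ + 0.9625i|1⟩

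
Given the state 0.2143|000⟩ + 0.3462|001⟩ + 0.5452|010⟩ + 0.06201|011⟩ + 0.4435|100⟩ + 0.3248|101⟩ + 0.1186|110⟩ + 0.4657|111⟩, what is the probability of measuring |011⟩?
0.003845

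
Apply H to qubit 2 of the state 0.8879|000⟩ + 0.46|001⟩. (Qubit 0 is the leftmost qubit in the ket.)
0.9531|000⟩ + 0.3026|001⟩

H on qubit 2 mixes each pair of kets that differ only in qubit 2: amplitudes (a, b) of (|…0…⟩, |…1…⟩) become ((a + b)/√2, (a − b)/√2). Kets absent from the input have amplitude 0.
(|000⟩, |001⟩): (a, b) = (0.8879, 0.46) → (0.9531, 0.3026)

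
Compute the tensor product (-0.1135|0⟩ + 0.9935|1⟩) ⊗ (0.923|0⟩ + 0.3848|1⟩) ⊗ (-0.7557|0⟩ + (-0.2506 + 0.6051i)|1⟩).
0.07917|000⟩ + (0.02625 - 0.06339i)|001⟩ + 0.03301|010⟩ + (0.01094 - 0.02643i)|011⟩ - 0.693|100⟩ + (-0.2298 + 0.5549i)|101⟩ - 0.2889|110⟩ + (-0.0958 + 0.2313i)|111⟩

amp(|b₁b₂…⟩) = product of the factor amplitudes for bits b₁, b₂, …; only kets whose every factor amplitude is nonzero survive.
|000⟩: (-0.1135)(0.923)(-0.7557) = 0.07917
|001⟩: (-0.1135)(0.923)(-0.2506 + 0.6051i) = (0.02625 - 0.06339i)
|010⟩: (-0.1135)(0.3848)(-0.7557) = 0.03301
|011⟩: (-0.1135)(0.3848)(-0.2506 + 0.6051i) = (0.01094 - 0.02643i)
|100⟩: (0.9935)(0.923)(-0.7557) = -0.693
|101⟩: (0.9935)(0.923)(-0.2506 + 0.6051i) = (-0.2298 + 0.5549i)
|110⟩: (0.9935)(0.3848)(-0.7557) = -0.2889
|111⟩: (0.9935)(0.3848)(-0.2506 + 0.6051i) = (-0.0958 + 0.2313i)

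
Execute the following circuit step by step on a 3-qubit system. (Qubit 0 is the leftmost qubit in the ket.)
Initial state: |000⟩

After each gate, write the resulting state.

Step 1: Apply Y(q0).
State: i|100⟩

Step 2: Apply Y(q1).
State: -|110⟩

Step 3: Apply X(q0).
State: -|010⟩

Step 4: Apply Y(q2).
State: -i|011⟩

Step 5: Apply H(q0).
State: -(1/√2)i|011⟩ - (1/√2)i|111⟩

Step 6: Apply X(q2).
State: -(1/√2)i|010⟩ - (1/√2)i|110⟩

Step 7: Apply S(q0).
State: -(1/√2)i|010⟩ + 1/√2|110⟩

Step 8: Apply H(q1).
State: -(1/2)i|000⟩ + (1/2)i|010⟩ + 1/2|100⟩ - 1/2|110⟩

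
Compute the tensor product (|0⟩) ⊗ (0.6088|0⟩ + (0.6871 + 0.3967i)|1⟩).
0.6088|00⟩ + (0.6871 + 0.3967i)|01⟩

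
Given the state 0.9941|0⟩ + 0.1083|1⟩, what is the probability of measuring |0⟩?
0.9882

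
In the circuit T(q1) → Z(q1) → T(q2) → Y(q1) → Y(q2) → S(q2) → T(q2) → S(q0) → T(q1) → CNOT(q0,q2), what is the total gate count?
10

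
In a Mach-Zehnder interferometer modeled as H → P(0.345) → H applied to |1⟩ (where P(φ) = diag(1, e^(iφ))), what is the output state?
(0.02946 - 0.1691i)|0⟩ + (0.9705 + 0.1691i)|1⟩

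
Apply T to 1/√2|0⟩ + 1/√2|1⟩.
1/√2|0⟩ + (1/2 + (1/2)i)|1⟩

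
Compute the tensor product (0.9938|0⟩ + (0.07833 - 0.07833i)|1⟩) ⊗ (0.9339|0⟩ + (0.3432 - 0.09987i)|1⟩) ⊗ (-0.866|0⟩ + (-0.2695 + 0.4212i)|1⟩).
-0.8037|000⟩ + (-0.2501 + 0.3909i)|001⟩ + (-0.2954 + 0.08595i)|010⟩ + (-0.05011 + 0.1704i)|011⟩ + (-0.06335 + 0.06335i)|100⟩ + (0.0111 + 0.05053i)|101⟩ + (-0.01651 + 0.03006i)|110⟩ + (0.009481 + 0.01738i)|111⟩

amp(|b₁b₂…⟩) = product of the factor amplitudes for bits b₁, b₂, …; only kets whose every factor amplitude is nonzero survive.
|000⟩: (0.9938)(0.9339)(-0.866) = -0.8037
|001⟩: (0.9938)(0.9339)(-0.2695 + 0.4212i) = (-0.2501 + 0.3909i)
|010⟩: (0.9938)(0.3432 - 0.09987i)(-0.866) = (-0.2954 + 0.08595i)
|011⟩: (0.9938)(0.3432 - 0.09987i)(-0.2695 + 0.4212i) = (-0.05011 + 0.1704i)
|100⟩: (0.07833 - 0.07833i)(0.9339)(-0.866) = (-0.06335 + 0.06335i)
|101⟩: (0.07833 - 0.07833i)(0.9339)(-0.2695 + 0.4212i) = (0.0111 + 0.05053i)
|110⟩: (0.07833 - 0.07833i)(0.3432 - 0.09987i)(-0.866) = (-0.01651 + 0.03006i)
|111⟩: (0.07833 - 0.07833i)(0.3432 - 0.09987i)(-0.2695 + 0.4212i) = (0.009481 + 0.01738i)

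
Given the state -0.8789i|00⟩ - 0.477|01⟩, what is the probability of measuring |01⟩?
0.2275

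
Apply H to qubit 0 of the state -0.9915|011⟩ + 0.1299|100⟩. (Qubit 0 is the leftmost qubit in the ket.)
0.09185|000⟩ - 0.7011|011⟩ - 0.09185|100⟩ - 0.7011|111⟩

H on qubit 0 mixes each pair of kets that differ only in qubit 0: amplitudes (a, b) of (|…0…⟩, |…1…⟩) become ((a + b)/√2, (a − b)/√2). Kets absent from the input have amplitude 0.
(|000⟩, |100⟩): (a, b) = (0, 0.1299) → (0.09185, -0.09185)
(|011⟩, |111⟩): (a, b) = (-0.9915, 0) → (-0.7011, -0.7011)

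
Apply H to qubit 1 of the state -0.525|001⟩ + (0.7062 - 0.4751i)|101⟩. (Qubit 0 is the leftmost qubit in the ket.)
-0.3712|001⟩ - 0.3712|011⟩ + (0.4994 - 0.3359i)|101⟩ + (0.4994 - 0.3359i)|111⟩

H on qubit 1 mixes each pair of kets that differ only in qubit 1: amplitudes (a, b) of (|…0…⟩, |…1…⟩) become ((a + b)/√2, (a − b)/√2). Kets absent from the input have amplitude 0.
(|001⟩, |011⟩): (a, b) = (-0.525, 0) → (-0.3712, -0.3712)
(|101⟩, |111⟩): (a, b) = ((0.7062 - 0.4751i), 0) → ((0.4994 - 0.3359i), (0.4994 - 0.3359i))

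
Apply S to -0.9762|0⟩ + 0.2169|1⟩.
-0.9762|0⟩ + 0.2169i|1⟩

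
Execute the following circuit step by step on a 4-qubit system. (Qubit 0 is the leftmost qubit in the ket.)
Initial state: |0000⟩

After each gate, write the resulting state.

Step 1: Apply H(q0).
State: 1/√2|0000⟩ + 1/√2|1000⟩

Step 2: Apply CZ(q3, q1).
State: 1/√2|0000⟩ + 1/√2|1000⟩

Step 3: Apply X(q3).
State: 1/√2|0001⟩ + 1/√2|1001⟩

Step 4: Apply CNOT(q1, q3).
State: 1/√2|0001⟩ + 1/√2|1001⟩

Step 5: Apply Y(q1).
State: (1/√2)i|0101⟩ + (1/√2)i|1101⟩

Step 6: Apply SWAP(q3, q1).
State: (1/√2)i|0101⟩ + (1/√2)i|1101⟩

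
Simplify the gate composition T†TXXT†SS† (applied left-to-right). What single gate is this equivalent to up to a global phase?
T†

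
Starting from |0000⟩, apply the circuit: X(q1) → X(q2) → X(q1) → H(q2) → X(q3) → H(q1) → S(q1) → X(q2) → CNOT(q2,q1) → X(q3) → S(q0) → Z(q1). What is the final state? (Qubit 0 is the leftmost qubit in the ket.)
-1/2|0000⟩ + (1/2)i|0010⟩ + (1/2)i|0100⟩ - 1/2|0110⟩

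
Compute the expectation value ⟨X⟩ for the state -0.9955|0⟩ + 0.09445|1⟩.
-0.188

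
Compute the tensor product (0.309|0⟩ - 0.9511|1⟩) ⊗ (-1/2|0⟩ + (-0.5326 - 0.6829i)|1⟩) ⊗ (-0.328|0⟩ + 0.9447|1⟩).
0.05068|000⟩ - 0.146|001⟩ + (0.05398 + 0.06921i)|010⟩ + (-0.1555 - 0.1993i)|011⟩ - 0.156|100⟩ + 0.4493|101⟩ + (-0.1662 - 0.213i)|110⟩ + (0.4785 + 0.6136i)|111⟩

amp(|b₁b₂…⟩) = product of the factor amplitudes for bits b₁, b₂, …; only kets whose every factor amplitude is nonzero survive.
|000⟩: (0.309)(-1/2)(-0.328) = 0.05068
|001⟩: (0.309)(-1/2)(0.9447) = -0.146
|010⟩: (0.309)(-0.5326 - 0.6829i)(-0.328) = (0.05398 + 0.06921i)
|011⟩: (0.309)(-0.5326 - 0.6829i)(0.9447) = (-0.1555 - 0.1993i)
|100⟩: (-0.9511)(-1/2)(-0.328) = -0.156
|101⟩: (-0.9511)(-1/2)(0.9447) = 0.4493
|110⟩: (-0.9511)(-0.5326 - 0.6829i)(-0.328) = (-0.1662 - 0.213i)
|111⟩: (-0.9511)(-0.5326 - 0.6829i)(0.9447) = (0.4785 + 0.6136i)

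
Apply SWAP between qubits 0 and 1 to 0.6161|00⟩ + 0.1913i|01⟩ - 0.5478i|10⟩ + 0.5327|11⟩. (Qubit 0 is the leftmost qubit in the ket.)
0.6161|00⟩ - 0.5478i|01⟩ + 0.1913i|10⟩ + 0.5327|11⟩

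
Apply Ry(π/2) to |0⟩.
1/√2|0⟩ + 1/√2|1⟩

Ry(π/2) = [[cos(θ/2), −sin(θ/2)], [sin(θ/2), cos(θ/2)]]; θ = π/2, cos(θ/2) ≈ 0.707107, sin(θ/2) ≈ 0.707107.
With a = amp(|0⟩) = 1 and b = amp(|1⟩) = 0:
new amp(|0⟩) = (0.707107)·a + (-0.707107)·b = 1/√2
new amp(|1⟩) = (0.707107)·a + (0.707107)·b = 1/√2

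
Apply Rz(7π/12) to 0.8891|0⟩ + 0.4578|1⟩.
(0.5412 - 0.7054i)|0⟩ + (0.2787 + 0.3632i)|1⟩

Rz(7π/12) = [[e^(−iθ/2), 0], [0, e^(iθ/2)]] with e^(±iθ/2) = cos(θ/2) ± i·sin(θ/2); θ = 7π/12, cos(θ/2) ≈ 0.608761, sin(θ/2) ≈ 0.793353.
With a = amp(|0⟩) = 0.8891 and b = amp(|1⟩) = 0.4578:
new amp(|0⟩) = (0.608761 - 0.793353i)·a = (0.5412 - 0.7054i)
new amp(|1⟩) = (0.608761 + 0.793353i)·b = (0.2787 + 0.3632i)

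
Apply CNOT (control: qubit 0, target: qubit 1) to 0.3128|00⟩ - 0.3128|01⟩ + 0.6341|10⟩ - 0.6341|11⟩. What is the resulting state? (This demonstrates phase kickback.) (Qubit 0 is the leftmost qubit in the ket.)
0.3128|00⟩ - 0.3128|01⟩ - 0.6341|10⟩ + 0.6341|11⟩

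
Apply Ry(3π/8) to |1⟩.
-0.5556|0⟩ + 0.8315|1⟩

Ry(3π/8) = [[cos(θ/2), −sin(θ/2)], [sin(θ/2), cos(θ/2)]]; θ = 3π/8, cos(θ/2) ≈ 0.83147, sin(θ/2) ≈ 0.55557.
With a = amp(|0⟩) = 0 and b = amp(|1⟩) = 1:
new amp(|0⟩) = (0.83147)·a + (-0.55557)·b = -0.5556
new amp(|1⟩) = (0.55557)·a + (0.83147)·b = 0.8315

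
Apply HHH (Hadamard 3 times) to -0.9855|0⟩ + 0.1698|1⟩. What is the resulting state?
-0.5768|0⟩ - 0.8169|1⟩

H² = I, so H^3 = H: a single Hadamard. With (a, b) = (-0.9855, 0.1698), H gives ((a + b)/√2, (a − b)/√2) = (-0.5768, -0.8169).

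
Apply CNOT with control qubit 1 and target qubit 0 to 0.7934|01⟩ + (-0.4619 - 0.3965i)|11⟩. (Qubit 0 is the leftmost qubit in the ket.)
(-0.4619 - 0.3965i)|01⟩ + 0.7934|11⟩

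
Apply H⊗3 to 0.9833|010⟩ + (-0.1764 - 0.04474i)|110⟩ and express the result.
(0.2853 - 0.01582i)|000⟩ + (0.2853 - 0.01582i)|001⟩ + (-0.2853 + 0.01582i)|010⟩ + (-0.2853 + 0.01582i)|011⟩ + (0.41 + 0.01582i)|100⟩ + (0.41 + 0.01582i)|101⟩ + (-0.41 - 0.01582i)|110⟩ + (-0.41 - 0.01582i)|111⟩

H⊗3 gives amp(|y⟩) = (1/2√2) Σ_x (−1)^(x·y) amp(|x⟩), where x·y is the number of positions in which both x and y have a 1.
|000⟩: (0.9833 + (-0.1764 - 0.04474i))/(2√2) = (0.2853 - 0.01582i)
|001⟩: (0.9833 + (-0.1764 - 0.04474i))/(2√2) = (0.2853 - 0.01582i)
|010⟩: (-0.9833 - (-0.1764 - 0.04474i))/(2√2) = (-0.2853 + 0.01582i)
|011⟩: (-0.9833 - (-0.1764 - 0.04474i))/(2√2) = (-0.2853 + 0.01582i)
|100⟩: (0.9833 - (-0.1764 - 0.04474i))/(2√2) = (0.41 + 0.01582i)
|101⟩: (0.9833 - (-0.1764 - 0.04474i))/(2√2) = (0.41 + 0.01582i)
|110⟩: (-0.9833 + (-0.1764 - 0.04474i))/(2√2) = (-0.41 - 0.01582i)
|111⟩: (-0.9833 + (-0.1764 - 0.04474i))/(2√2) = (-0.41 - 0.01582i)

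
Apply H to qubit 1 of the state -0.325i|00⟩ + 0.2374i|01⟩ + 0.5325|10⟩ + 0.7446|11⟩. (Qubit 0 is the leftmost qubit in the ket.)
-0.06194i|00⟩ - 0.3977i|01⟩ + 0.903|10⟩ - 0.15|11⟩

H on qubit 1 mixes each pair of kets that differ only in qubit 1: amplitudes (a, b) of (|…0…⟩, |…1…⟩) become ((a + b)/√2, (a − b)/√2). Kets absent from the input have amplitude 0.
(|00⟩, |01⟩): (a, b) = (-0.325i, 0.2374i) → (-0.06194i, -0.3977i)
(|10⟩, |11⟩): (a, b) = (0.5325, 0.7446) → (0.903, -0.15)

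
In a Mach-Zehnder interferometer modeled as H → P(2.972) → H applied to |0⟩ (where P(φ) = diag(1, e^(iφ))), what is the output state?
(0.007173 + 0.08439i)|0⟩ + (0.9928 - 0.08439i)|1⟩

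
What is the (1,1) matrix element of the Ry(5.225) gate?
-0.8633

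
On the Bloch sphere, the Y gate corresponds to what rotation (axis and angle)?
Rotation by π around the y-axis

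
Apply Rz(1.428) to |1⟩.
(0.7557 + 0.6549i)|1⟩

Rz(1.428) = [[e^(−iθ/2), 0], [0, e^(iθ/2)]] with e^(±iθ/2) = cos(θ/2) ± i·sin(θ/2); θ = 1.428, cos(θ/2) ≈ 0.755748, sin(θ/2) ≈ 0.654862.
With a = amp(|0⟩) = 0 and b = amp(|1⟩) = 1:
new amp(|0⟩) = (0.755748 - 0.654862i)·a = 0
new amp(|1⟩) = (0.755748 + 0.654862i)·b = (0.7557 + 0.6549i)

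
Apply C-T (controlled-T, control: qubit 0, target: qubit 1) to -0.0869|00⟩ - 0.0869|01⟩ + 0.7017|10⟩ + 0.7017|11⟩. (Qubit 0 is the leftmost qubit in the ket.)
-0.0869|00⟩ - 0.0869|01⟩ + 0.7017|10⟩ + (0.4962 + 0.4962i)|11⟩

C-T leaves the control-|0⟩ kets |00⟩, |01⟩ unchanged and applies T to qubit 1 on the control-|1⟩ pair (|10⟩, |11⟩).
T = [[1, 0], [0, (1/√2 + (1/√2)i)]].
With a = amp(|10⟩) = 0.7017 and b = amp(|11⟩) = 0.7017:
new amp(|10⟩) = (1)·a = 0.7017
new amp(|11⟩) = (1/√2 + (1/√2)i)·b = (0.4962 + 0.4962i)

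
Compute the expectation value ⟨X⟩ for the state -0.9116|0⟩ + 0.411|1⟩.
-0.7493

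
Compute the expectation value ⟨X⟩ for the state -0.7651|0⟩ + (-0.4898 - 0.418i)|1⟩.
0.7495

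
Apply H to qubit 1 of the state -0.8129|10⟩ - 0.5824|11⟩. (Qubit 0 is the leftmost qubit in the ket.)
-0.9866|10⟩ - 0.163|11⟩

H on qubit 1 mixes each pair of kets that differ only in qubit 1: amplitudes (a, b) of (|…0…⟩, |…1…⟩) become ((a + b)/√2, (a − b)/√2). Kets absent from the input have amplitude 0.
(|10⟩, |11⟩): (a, b) = (-0.8129, -0.5824) → (-0.9866, -0.163)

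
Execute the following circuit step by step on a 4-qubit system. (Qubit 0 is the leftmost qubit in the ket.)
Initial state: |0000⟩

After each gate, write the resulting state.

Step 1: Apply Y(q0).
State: i|1000⟩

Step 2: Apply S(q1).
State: i|1000⟩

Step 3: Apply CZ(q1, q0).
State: i|1000⟩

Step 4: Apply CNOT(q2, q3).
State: i|1000⟩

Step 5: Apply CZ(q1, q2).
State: i|1000⟩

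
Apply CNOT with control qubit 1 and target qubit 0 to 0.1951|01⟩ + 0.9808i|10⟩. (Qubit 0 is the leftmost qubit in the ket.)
0.9808i|10⟩ + 0.1951|11⟩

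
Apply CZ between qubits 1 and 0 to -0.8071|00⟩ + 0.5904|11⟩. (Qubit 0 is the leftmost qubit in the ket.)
-0.8071|00⟩ - 0.5904|11⟩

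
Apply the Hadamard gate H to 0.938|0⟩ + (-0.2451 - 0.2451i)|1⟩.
(0.49 - 0.1733i)|0⟩ + (0.8366 + 0.1733i)|1⟩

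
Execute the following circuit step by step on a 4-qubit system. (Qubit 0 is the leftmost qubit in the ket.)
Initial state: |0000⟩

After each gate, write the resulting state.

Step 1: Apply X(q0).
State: |1000⟩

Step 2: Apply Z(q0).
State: -|1000⟩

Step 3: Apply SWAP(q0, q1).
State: -|0100⟩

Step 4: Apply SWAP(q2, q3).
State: -|0100⟩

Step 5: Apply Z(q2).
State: -|0100⟩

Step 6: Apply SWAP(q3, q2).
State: -|0100⟩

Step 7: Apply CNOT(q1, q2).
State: -|0110⟩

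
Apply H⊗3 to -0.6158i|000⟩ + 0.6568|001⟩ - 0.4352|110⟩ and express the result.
(0.07835 - 0.2177i)|000⟩ + (-0.3861 - 0.2177i)|001⟩ + (0.3861 - 0.2177i)|010⟩ + (-0.07835 - 0.2177i)|011⟩ + (0.3861 - 0.2177i)|100⟩ + (-0.07835 - 0.2177i)|101⟩ + (0.07835 - 0.2177i)|110⟩ + (-0.3861 - 0.2177i)|111⟩

H⊗3 gives amp(|y⟩) = (1/2√2) Σ_x (−1)^(x·y) amp(|x⟩), where x·y is the number of positions in which both x and y have a 1.
|000⟩: (-0.6158i + 0.6568 - 0.4352)/(2√2) = (0.07835 - 0.2177i)
|001⟩: (-0.6158i - 0.6568 - 0.4352)/(2√2) = (-0.3861 - 0.2177i)
|010⟩: (-0.6158i + 0.6568 + 0.4352)/(2√2) = (0.3861 - 0.2177i)
|011⟩: (-0.6158i - 0.6568 + 0.4352)/(2√2) = (-0.07835 - 0.2177i)
|100⟩: (-0.6158i + 0.6568 + 0.4352)/(2√2) = (0.3861 - 0.2177i)
|101⟩: (-0.6158i - 0.6568 + 0.4352)/(2√2) = (-0.07835 - 0.2177i)
|110⟩: (-0.6158i + 0.6568 - 0.4352)/(2√2) = (0.07835 - 0.2177i)
|111⟩: (-0.6158i - 0.6568 - 0.4352)/(2√2) = (-0.3861 - 0.2177i)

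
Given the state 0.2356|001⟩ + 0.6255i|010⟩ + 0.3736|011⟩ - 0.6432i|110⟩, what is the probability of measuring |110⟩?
0.4137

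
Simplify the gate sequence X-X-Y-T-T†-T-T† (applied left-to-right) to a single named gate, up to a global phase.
Y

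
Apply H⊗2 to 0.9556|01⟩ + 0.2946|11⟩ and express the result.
0.6251|00⟩ - 0.6251|01⟩ + 0.3305|10⟩ - 0.3305|11⟩

H⊗2 gives amp(|y⟩) = (1/2) Σ_x (−1)^(x·y) amp(|x⟩), where x·y is the number of positions in which both x and y have a 1.
|00⟩: (0.9556 + 0.2946)/2 = 0.6251
|01⟩: (-0.9556 - 0.2946)/2 = -0.6251
|10⟩: (0.9556 - 0.2946)/2 = 0.3305
|11⟩: (-0.9556 + 0.2946)/2 = -0.3305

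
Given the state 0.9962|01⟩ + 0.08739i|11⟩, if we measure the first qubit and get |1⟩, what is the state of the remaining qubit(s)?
i|1⟩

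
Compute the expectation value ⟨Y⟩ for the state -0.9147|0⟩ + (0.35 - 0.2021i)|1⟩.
0.3697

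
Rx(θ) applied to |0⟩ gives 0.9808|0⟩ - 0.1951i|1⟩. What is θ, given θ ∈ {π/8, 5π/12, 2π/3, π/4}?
π/8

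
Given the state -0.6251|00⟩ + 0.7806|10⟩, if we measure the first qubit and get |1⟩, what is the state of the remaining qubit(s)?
|0⟩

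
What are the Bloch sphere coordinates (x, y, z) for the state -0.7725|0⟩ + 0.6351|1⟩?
(-0.9812, 0, 0.1934)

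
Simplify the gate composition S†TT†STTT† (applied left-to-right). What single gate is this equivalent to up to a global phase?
T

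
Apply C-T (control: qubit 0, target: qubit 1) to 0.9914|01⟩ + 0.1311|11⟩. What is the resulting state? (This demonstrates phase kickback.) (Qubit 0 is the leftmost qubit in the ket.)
0.9914|01⟩ + (0.0927 + 0.0927i)|11⟩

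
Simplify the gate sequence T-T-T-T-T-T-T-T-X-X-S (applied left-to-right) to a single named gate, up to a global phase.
S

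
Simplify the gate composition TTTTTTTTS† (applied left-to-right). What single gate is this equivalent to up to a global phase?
S†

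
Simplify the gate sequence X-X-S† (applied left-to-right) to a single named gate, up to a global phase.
S†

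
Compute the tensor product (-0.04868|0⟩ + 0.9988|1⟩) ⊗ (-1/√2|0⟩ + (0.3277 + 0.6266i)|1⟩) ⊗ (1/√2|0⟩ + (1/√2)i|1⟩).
0.02434|000⟩ + 0.02434i|001⟩ + (-0.01128 - 0.02157i)|010⟩ + (0.02157 - 0.01128i)|011⟩ - 0.4994|100⟩ - 0.4994i|101⟩ + (0.2314 + 0.4425i)|110⟩ + (-0.4425 + 0.2314i)|111⟩

amp(|b₁b₂…⟩) = product of the factor amplitudes for bits b₁, b₂, …; only kets whose every factor amplitude is nonzero survive.
|000⟩: (-0.04868)(-1/√2)(1/√2) = 0.02434
|001⟩: (-0.04868)(-1/√2)((1/√2)i) = 0.02434i
|010⟩: (-0.04868)(0.3277 + 0.6266i)(1/√2) = (-0.01128 - 0.02157i)
|011⟩: (-0.04868)(0.3277 + 0.6266i)((1/√2)i) = (0.02157 - 0.01128i)
|100⟩: (0.9988)(-1/√2)(1/√2) = -0.4994
|101⟩: (0.9988)(-1/√2)((1/√2)i) = -0.4994i
|110⟩: (0.9988)(0.3277 + 0.6266i)(1/√2) = (0.2314 + 0.4425i)
|111⟩: (0.9988)(0.3277 + 0.6266i)((1/√2)i) = (-0.4425 + 0.2314i)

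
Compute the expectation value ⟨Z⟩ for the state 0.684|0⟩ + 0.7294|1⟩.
-0.06417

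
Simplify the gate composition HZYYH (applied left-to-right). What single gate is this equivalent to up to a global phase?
X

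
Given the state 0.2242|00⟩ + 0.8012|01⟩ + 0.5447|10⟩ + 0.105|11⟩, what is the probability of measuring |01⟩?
0.6419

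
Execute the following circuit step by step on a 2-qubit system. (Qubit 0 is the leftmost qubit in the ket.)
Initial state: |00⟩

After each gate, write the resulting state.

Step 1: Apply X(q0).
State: |10⟩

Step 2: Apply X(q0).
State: |00⟩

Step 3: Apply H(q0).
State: 1/√2|00⟩ + 1/√2|10⟩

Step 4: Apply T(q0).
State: 1/√2|00⟩ + (1/2 + (1/2)i)|10⟩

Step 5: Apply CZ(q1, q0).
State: 1/√2|00⟩ + (1/2 + (1/2)i)|10⟩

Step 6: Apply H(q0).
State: (0.8536 + (1/√8)i)|00⟩ + (0.1464 - (1/√8)i)|10⟩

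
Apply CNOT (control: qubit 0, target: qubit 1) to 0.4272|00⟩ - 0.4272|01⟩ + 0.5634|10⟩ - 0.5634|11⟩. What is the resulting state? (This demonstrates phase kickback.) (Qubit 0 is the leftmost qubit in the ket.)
0.4272|00⟩ - 0.4272|01⟩ - 0.5634|10⟩ + 0.5634|11⟩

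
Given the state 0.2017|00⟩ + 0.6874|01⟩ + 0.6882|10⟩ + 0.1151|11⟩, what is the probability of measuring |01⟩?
0.4725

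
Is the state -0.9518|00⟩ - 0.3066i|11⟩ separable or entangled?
Entangled

Writing the state as a|00⟩ + b|01⟩ + c|10⟩ + d|11⟩, it is a product state iff ad − bc = 0.
Here (a, b, c, d) = (-0.9518, 0, 0, -0.3066i): ad − bc = (-0.9518)(-0.3066i) − (0)(0) = 0.2918i ≠ 0, so the state is entangled.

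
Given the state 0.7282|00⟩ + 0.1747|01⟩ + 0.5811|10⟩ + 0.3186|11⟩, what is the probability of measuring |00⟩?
0.5303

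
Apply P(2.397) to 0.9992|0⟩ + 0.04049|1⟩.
0.9992|0⟩ + (-0.02977 + 0.02744i)|1⟩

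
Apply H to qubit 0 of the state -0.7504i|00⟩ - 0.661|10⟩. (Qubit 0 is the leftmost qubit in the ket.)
(-0.4674 - 0.5306i)|00⟩ + (0.4674 - 0.5306i)|10⟩

H on qubit 0 mixes each pair of kets that differ only in qubit 0: amplitudes (a, b) of (|…0…⟩, |…1…⟩) become ((a + b)/√2, (a − b)/√2). Kets absent from the input have amplitude 0.
(|00⟩, |10⟩): (a, b) = (-0.7504i, -0.661) → ((-0.4674 - 0.5306i), (0.4674 - 0.5306i))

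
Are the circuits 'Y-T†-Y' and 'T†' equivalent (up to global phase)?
No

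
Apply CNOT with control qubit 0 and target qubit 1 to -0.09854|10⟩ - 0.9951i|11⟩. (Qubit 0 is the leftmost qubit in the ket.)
-0.9951i|10⟩ - 0.09854|11⟩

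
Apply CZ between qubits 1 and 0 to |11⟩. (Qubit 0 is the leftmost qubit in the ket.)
-|11⟩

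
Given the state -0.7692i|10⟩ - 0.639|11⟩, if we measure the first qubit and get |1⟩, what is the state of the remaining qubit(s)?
-0.7692i|0⟩ - 0.639|1⟩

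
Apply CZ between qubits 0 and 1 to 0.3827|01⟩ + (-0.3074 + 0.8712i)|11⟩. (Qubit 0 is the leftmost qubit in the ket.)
0.3827|01⟩ + (0.3074 - 0.8712i)|11⟩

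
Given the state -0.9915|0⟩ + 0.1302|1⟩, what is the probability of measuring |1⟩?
0.01695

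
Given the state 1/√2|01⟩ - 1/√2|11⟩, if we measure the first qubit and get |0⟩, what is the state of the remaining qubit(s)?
|1⟩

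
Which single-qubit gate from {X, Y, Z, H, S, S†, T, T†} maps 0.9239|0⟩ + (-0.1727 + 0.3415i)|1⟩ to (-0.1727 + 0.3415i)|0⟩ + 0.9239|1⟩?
X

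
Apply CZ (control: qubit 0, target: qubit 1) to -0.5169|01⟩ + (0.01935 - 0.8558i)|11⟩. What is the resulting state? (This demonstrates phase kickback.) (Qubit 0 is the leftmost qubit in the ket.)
-0.5169|01⟩ + (-0.01935 + 0.8558i)|11⟩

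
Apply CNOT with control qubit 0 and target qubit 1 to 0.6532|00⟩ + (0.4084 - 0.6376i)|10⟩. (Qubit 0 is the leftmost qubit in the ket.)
0.6532|00⟩ + (0.4084 - 0.6376i)|11⟩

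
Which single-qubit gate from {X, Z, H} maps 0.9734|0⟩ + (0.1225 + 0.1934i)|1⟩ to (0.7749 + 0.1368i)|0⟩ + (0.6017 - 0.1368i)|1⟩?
H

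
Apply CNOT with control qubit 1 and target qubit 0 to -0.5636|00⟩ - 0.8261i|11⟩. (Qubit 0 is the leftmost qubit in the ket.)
-0.5636|00⟩ - 0.8261i|01⟩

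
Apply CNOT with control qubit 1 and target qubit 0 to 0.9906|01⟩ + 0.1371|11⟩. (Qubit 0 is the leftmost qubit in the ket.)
0.1371|01⟩ + 0.9906|11⟩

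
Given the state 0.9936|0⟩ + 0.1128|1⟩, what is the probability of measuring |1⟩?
0.01272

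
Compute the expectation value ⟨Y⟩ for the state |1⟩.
0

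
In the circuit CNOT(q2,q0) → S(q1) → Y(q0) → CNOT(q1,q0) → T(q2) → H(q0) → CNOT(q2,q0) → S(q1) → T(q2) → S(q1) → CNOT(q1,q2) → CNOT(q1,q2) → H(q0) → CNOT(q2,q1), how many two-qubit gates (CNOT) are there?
6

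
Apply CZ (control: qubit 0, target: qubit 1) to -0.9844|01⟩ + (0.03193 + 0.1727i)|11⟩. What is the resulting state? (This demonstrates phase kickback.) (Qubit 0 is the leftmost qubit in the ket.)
-0.9844|01⟩ + (-0.03193 - 0.1727i)|11⟩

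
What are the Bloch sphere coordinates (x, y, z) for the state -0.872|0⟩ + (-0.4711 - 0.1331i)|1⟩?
(0.8216, 0.2321, 0.5207)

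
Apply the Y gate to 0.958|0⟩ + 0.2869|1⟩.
-0.2869i|0⟩ + 0.958i|1⟩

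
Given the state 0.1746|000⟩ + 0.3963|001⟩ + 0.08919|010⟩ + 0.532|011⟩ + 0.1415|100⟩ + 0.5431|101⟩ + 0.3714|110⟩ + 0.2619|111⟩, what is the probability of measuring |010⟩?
0.007955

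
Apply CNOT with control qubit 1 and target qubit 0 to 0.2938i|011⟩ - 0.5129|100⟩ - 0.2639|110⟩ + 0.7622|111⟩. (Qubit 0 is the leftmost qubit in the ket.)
-0.2639|010⟩ + 0.7622|011⟩ - 0.5129|100⟩ + 0.2938i|111⟩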